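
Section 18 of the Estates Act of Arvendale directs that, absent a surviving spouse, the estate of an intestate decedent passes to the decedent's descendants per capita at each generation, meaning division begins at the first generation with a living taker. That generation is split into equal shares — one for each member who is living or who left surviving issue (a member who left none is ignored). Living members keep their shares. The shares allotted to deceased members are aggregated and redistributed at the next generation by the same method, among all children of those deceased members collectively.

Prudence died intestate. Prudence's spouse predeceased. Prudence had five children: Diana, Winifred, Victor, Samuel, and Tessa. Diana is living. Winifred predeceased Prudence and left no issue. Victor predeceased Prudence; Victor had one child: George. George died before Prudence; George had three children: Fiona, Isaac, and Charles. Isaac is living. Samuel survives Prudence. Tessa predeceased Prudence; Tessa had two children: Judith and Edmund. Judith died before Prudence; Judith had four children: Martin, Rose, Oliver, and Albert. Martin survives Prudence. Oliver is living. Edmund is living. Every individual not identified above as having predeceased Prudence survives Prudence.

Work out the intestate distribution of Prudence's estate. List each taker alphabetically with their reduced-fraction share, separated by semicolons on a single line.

Albert 1/21; Charles 1/21; Diana 1/4; Edmund 1/6; Fiona 1/21; Isaac 1/21; Martin 1/21; Oliver 1/21; Rose 1/21; Samuel 1/4

There is no surviving spouse, so the entire estate passes to Prudence's descendants per capita at each generation.
At generation 1 (Diana, Victor, Samuel, Tessa) there are 4 shares of (1)/4 = 1/4 each.
Living: Diana and Samuel — each takes 1/4.
Deceased: Victor and Tessa. Their combined 1/2 is pooled and carried to generation 2.
At generation 2 (George, Judith, Edmund) there are 3 shares of (1/2)/3 = 1/6 each.
Living: Edmund — each takes 1/6.
Deceased: George and Judith. Their combined 1/3 is pooled and carried to generation 3.
At generation 3 (Fiona, Isaac, Charles, Martin, Rose, Oliver, Albert) there are 7 shares of (1/3)/7 = 1/21 each.
Living: Fiona, Isaac, Charles, Martin, Rose, Oliver, and Albert — each takes 1/21.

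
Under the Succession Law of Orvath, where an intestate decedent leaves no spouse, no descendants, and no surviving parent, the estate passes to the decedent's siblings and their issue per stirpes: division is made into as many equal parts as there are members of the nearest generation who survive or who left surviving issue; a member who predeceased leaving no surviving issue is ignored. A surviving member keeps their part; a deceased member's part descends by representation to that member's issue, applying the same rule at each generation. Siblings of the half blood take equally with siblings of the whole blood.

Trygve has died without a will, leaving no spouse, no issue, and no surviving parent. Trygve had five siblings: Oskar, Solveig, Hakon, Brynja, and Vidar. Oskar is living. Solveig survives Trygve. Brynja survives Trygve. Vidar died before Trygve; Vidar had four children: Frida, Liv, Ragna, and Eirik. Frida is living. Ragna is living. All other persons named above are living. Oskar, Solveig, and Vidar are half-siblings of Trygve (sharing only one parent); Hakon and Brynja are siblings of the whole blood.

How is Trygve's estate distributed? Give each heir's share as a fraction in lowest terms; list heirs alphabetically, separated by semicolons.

No spouse, descendants, or parent survives, so the estate passes to Trygve's siblings per stirpes.
Half-blood and whole-blood siblings take equally under the stated rule.
The estate is divided into 5 equal shares of 1/5 among Oskar, Solveig, Hakon, Brynja, Vidar.
Oskar is living and takes 1/5.
Solveig is living and takes 1/5.
Hakon is living and takes 1/5.
Brynja is living and takes 1/5.
Vidar predeceased; the 1/5 allotted to Vidar's branch passes to Vidar's issue by representation.
The 1/5 is divided into 4 equal shares of 1/20 among Frida, Liv, Ragna, Eirik.
Frida is living and takes 1/20.
Liv is living and takes 1/20.
Ragna is living and takes 1/20.
Eirik is living and takes 1/20.

Brynja 1/5; Eirik 1/20; Frida 1/20; Hakon 1/5; Liv 1/20; Oskar 1/5; Ragna 1/20; Solveig 1/5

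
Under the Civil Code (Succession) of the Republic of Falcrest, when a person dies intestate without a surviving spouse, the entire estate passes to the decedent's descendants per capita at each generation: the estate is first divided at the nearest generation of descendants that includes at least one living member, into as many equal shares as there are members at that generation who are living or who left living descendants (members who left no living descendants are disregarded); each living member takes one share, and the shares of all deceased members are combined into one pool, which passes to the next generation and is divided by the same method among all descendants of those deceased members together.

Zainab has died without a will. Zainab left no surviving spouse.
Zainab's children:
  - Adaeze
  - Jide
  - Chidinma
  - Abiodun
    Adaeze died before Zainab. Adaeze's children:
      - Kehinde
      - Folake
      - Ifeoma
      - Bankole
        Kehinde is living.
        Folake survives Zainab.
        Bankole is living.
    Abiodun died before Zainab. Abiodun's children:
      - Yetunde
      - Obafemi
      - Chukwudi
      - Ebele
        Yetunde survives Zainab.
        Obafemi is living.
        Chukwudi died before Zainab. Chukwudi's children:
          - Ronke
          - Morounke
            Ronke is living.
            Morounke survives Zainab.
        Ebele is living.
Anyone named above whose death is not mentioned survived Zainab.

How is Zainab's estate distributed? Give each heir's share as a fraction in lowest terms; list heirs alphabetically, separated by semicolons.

There is no surviving spouse, so the entire estate passes to Zainab's descendants per capita at each generation.
At generation 1 (Adaeze, Jide, Chidinma, Abiodun) there are 4 shares of (1)/4 = 1/4 each.
Living: Jide and Chidinma — each takes 1/4.
Deceased: Adaeze and Abiodun. Their combined 1/2 is pooled and carried to generation 2.
At generation 2 (Kehinde, Folake, Ifeoma, Bankole, Yetunde, Obafemi, Chukwudi, Ebele) there are 8 shares of (1/2)/8 = 1/16 each.
Living: Kehinde, Folake, Ifeoma, Bankole, Yetunde, Obafemi, and Ebele — each takes 1/16.
Deceased: Chukwudi. That 1/16 share is carried to generation 3.
At generation 3 (Ronke, Morounke) there are 2 shares of (1/16)/2 = 1/32 each.
Living: Ronke and Morounke — each takes 1/32.

Bankole 1/16; Chidinma 1/4; Ebele 1/16; Folake 1/16; Ifeoma 1/16; Jide 1/4; Kehinde 1/16; Morounke 1/32; Obafemi 1/16; Ronke 1/32; Yetunde 1/16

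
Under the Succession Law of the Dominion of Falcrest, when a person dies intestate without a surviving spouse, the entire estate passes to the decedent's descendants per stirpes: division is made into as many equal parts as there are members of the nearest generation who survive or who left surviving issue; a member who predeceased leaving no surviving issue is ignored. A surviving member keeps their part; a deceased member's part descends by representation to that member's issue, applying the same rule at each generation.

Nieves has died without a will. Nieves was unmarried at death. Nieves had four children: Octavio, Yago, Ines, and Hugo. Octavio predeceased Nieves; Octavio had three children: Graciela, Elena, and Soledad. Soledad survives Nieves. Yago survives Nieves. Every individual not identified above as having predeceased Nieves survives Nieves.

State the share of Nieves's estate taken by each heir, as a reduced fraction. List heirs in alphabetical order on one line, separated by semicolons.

Elena 1/12; Graciela 1/12; Hugo 1/4; Ines 1/4; Soledad 1/12; Yago 1/4

There is no surviving spouse, so the entire estate passes to Nieves's descendants per stirpes.
The estate is divided into 4 equal shares of 1/4 among Octavio, Yago, Ines, Hugo.
Octavio predeceased; the 1/4 allotted to Octavio's branch passes to Octavio's issue by representation.
The 1/4 is divided into 3 equal shares of 1/12 among Graciela, Elena, Soledad.
Graciela is living and takes 1/12.
Elena is living and takes 1/12.
Soledad is living and takes 1/12.
Yago is living and takes 1/4.
Ines is living and takes 1/4.
Hugo is living and takes 1/4.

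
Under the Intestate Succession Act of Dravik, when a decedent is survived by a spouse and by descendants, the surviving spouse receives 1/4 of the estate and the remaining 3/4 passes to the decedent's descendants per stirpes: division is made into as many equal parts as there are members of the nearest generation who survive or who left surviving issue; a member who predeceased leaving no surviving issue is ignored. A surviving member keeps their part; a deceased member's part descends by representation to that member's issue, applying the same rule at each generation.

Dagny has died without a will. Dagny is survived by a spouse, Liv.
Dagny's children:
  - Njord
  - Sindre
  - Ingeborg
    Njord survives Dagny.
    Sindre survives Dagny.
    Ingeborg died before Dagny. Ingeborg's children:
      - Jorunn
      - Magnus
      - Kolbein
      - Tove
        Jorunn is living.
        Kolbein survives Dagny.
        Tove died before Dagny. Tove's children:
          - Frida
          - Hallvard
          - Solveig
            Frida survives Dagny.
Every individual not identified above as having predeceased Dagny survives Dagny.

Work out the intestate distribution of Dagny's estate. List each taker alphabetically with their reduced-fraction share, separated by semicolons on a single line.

Frida 1/48; Hallvard 1/48; Jorunn 1/16; Kolbein 1/16; Liv 1/4; Magnus 1/16; Njord 1/4; Sindre 1/4; Solveig 1/48

Liv, as surviving spouse, takes 1/4.
The remaining 3/4 passes to Dagny's descendants per stirpes.
The 3/4 is divided into 3 equal shares of 1/4 among Njord, Sindre, Ingeborg.
Njord is living and takes 1/4.
Sindre is living and takes 1/4.
Ingeborg predeceased; the 1/4 allotted to Ingeborg's branch passes to Ingeborg's issue by representation.
The 1/4 is divided into 4 equal shares of 1/16 among Jorunn, Magnus, Kolbein, Tove.
Jorunn is living and takes 1/16.
Magnus is living and takes 1/16.
Kolbein is living and takes 1/16.
Tove predeceased; the 1/16 allotted to Tove's branch passes to Tove's issue by representation.
The 1/16 is divided into 3 equal shares of 1/48 among Frida, Hallvard, Solveig.
Frida is living and takes 1/48.
Hallvard is living and takes 1/48.
Solveig is living and takes 1/48.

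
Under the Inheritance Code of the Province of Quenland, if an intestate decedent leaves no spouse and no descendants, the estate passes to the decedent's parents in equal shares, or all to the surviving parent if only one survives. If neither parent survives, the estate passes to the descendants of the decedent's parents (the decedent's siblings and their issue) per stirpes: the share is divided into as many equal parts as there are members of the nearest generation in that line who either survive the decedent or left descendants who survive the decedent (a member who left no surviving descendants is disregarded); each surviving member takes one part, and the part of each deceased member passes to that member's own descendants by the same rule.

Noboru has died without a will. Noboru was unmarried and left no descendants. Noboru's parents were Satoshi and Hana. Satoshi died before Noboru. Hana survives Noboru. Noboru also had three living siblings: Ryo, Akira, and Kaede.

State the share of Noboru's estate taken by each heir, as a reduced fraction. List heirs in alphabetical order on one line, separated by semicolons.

Hana 1

Only one parent, Hana, survives, so Hana takes the entire estate. The siblings take nothing because a surviving parent has priority.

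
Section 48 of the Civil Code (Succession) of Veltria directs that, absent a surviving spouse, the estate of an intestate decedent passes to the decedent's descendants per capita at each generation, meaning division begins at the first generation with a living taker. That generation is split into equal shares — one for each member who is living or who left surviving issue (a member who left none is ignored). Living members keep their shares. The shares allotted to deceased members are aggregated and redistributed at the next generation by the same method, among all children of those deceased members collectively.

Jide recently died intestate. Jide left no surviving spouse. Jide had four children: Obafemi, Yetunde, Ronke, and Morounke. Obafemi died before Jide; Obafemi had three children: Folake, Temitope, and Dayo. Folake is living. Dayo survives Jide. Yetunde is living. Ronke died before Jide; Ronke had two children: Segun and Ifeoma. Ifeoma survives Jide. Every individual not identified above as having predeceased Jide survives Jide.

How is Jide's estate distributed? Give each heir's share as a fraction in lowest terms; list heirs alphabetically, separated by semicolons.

There is no surviving spouse, so the entire estate passes to Jide's descendants per capita at each generation.
At generation 1 (Obafemi, Yetunde, Ronke, Morounke) there are 4 shares of (1)/4 = 1/4 each.
Living: Yetunde and Morounke — each takes 1/4.
Deceased: Obafemi and Ronke. Their combined 1/2 is pooled and carried to generation 2.
At generation 2 (Folake, Temitope, Dayo, Segun, Ifeoma) there are 5 shares of (1/2)/5 = 1/10 each.
Living: Folake, Temitope, Dayo, Segun, and Ifeoma — each takes 1/10.

Dayo 1/10; Folake 1/10; Ifeoma 1/10; Morounke 1/4; Segun 1/10; Temitope 1/10; Yetunde 1/4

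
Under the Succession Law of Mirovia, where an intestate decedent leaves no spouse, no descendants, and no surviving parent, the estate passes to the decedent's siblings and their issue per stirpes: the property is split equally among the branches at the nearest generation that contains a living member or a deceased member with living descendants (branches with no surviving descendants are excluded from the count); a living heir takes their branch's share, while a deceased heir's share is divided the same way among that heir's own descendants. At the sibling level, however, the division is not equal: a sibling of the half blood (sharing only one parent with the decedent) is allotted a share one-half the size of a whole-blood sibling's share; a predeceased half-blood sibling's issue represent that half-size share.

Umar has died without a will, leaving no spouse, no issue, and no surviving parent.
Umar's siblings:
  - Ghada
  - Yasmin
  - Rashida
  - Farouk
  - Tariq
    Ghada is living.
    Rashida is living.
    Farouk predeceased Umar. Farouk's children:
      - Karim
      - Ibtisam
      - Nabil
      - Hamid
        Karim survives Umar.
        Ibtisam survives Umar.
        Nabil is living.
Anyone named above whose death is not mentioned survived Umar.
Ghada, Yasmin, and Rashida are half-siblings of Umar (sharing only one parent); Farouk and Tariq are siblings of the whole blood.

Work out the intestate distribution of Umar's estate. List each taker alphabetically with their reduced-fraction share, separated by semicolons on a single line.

Ghada 1/7; Hamid 1/14; Ibtisam 1/14; Karim 1/14; Nabil 1/14; Rashida 1/7; Tariq 2/7; Yasmin 1/7

No spouse, descendants, or parent survives, so the estate passes to Umar's siblings per stirpes.
Half-blood siblings count for one-half the weight of whole-blood siblings at the initial division.
Dividing 1 in proportion to weights (total weight 7/2): Ghada (weight 1/2) → 1/7; Yasmin (weight 1/2) → 1/7; Rashida (weight 1/2) → 1/7; Farouk (weight 1) → 2/7; Tariq (weight 1) → 2/7.
Ghada is living and takes 1/7.
Yasmin is living and takes 1/7.
Rashida is living and takes 1/7.
Farouk predeceased; the 2/7 allotted to Farouk's branch passes to Farouk's issue by representation.
The 2/7 is divided into 4 equal shares of 1/14 among Karim, Ibtisam, Nabil, Hamid.
Karim is living and takes 1/14.
Ibtisam is living and takes 1/14.
Nabil is living and takes 1/14.
Hamid is living and takes 1/14.
Tariq is living and takes 2/7.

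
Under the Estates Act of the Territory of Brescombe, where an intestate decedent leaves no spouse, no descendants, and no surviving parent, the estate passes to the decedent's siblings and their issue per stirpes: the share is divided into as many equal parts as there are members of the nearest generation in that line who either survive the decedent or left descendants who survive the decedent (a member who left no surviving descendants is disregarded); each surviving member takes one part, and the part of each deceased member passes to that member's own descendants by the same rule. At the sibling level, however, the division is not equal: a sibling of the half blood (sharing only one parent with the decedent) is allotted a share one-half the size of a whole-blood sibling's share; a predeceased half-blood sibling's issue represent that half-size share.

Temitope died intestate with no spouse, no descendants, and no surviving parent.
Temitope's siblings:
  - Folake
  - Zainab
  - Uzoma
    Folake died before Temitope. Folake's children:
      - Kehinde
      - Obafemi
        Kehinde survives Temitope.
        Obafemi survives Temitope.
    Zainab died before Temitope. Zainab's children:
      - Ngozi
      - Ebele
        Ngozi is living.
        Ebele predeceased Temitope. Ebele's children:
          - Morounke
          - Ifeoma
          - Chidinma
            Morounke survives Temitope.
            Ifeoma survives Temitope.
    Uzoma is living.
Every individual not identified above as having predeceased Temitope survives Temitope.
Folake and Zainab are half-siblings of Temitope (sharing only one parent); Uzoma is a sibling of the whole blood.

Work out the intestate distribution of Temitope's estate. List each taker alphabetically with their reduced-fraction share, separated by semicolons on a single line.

Chidinma 1/24; Ifeoma 1/24; Kehinde 1/8; Morounke 1/24; Ngozi 1/8; Obafemi 1/8; Uzoma 1/2

No spouse, descendants, or parent survives, so the estate passes to Temitope's siblings per stirpes.
Half-blood siblings count for one-half the weight of whole-blood siblings at the initial division.
Dividing 1 in proportion to weights (total weight 2): Folake (weight 1/2) → 1/4; Zainab (weight 1/2) → 1/4; Uzoma (weight 1) → 1/2.
Folake predeceased; the 1/4 allotted to Folake's branch passes to Folake's issue by representation.
The 1/4 is divided into 2 equal shares of 1/8 among Kehinde, Obafemi.
Kehinde is living and takes 1/8.
Obafemi is living and takes 1/8.
Zainab predeceased; the 1/4 allotted to Zainab's branch passes to Zainab's issue by representation.
The 1/4 is divided into 2 equal shares of 1/8 among Ngozi, Ebele.
Ngozi is living and takes 1/8.
Ebele predeceased; the 1/8 allotted to Ebele's branch passes to Ebele's issue by representation.
The 1/8 is divided into 3 equal shares of 1/24 among Morounke, Ifeoma, Chidinma.
Morounke is living and takes 1/24.
Ifeoma is living and takes 1/24.
Chidinma is living and takes 1/24.
Uzoma is living and takes 1/2.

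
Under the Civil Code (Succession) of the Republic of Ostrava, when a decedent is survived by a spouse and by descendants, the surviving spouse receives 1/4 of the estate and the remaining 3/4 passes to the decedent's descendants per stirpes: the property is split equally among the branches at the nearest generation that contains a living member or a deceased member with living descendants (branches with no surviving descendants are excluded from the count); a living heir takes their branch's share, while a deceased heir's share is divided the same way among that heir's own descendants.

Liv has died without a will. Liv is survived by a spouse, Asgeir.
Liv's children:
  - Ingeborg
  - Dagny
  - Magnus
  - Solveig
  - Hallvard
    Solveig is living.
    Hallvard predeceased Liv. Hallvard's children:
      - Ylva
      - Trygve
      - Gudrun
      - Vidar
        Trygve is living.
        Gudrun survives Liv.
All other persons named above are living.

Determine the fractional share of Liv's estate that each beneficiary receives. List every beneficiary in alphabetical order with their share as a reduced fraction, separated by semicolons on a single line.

Asgeir 1/4; Dagny 3/20; Gudrun 3/80; Ingeborg 3/20; Magnus 3/20; Solveig 3/20; Trygve 3/80; Vidar 3/80; Ylva 3/80

Asgeir, as surviving spouse, takes 1/4.
The remaining 3/4 passes to Liv's descendants per stirpes.
The 3/4 is divided into 5 equal shares of 3/20 among Ingeborg, Dagny, Magnus, Solveig, Hallvard.
Ingeborg is living and takes 3/20.
Dagny is living and takes 3/20.
Magnus is living and takes 3/20.
Solveig is living and takes 3/20.
Hallvard predeceased; the 3/20 allotted to Hallvard's branch passes to Hallvard's issue by representation.
The 3/20 is divided into 4 equal shares of 3/80 among Ylva, Trygve, Gudrun, Vidar.
Ylva is living and takes 3/80.
Trygve is living and takes 3/80.
Gudrun is living and takes 3/80.
Vidar is living and takes 3/80.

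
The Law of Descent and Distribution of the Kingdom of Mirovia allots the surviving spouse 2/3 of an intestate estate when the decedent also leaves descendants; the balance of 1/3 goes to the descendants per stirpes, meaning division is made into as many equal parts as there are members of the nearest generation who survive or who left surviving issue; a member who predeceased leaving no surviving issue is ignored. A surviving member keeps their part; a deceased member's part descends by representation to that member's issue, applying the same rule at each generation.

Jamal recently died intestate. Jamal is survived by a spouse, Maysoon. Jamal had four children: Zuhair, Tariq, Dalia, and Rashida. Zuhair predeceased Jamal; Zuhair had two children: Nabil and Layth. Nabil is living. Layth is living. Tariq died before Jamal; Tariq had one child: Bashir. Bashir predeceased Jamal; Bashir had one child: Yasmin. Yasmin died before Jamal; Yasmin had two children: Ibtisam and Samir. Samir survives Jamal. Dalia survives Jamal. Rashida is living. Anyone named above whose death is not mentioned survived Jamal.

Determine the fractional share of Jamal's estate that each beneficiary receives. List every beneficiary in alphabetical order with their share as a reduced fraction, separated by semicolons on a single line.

Maysoon, as surviving spouse, takes 2/3.
The remaining 1/3 passes to Jamal's descendants per stirpes.
The 1/3 is divided into 4 equal shares of 1/12 among Zuhair, Tariq, Dalia, Rashida.
Zuhair predeceased; the 1/12 allotted to Zuhair's branch passes to Zuhair's issue by representation.
The 1/12 is divided into 2 equal shares of 1/24 among Nabil, Layth.
Nabil is living and takes 1/24.
Layth is living and takes 1/24.
Tariq predeceased; the 1/12 allotted to Tariq's branch passes to Tariq's issue by representation.
Bashir's line is the sole branch at this level, so the full 1/12 passes to Bashir's issue by representation.
Yasmin's line is the sole branch at this level, so the full 1/12 passes to Yasmin's issue by representation.
The 1/12 is divided into 2 equal shares of 1/24 among Ibtisam, Samir.
Ibtisam is living and takes 1/24.
Samir is living and takes 1/24.
Dalia is living and takes 1/12.
Rashida is living and takes 1/12.

Dalia 1/12; Ibtisam 1/24; Layth 1/24; Maysoon 2/3; Nabil 1/24; Rashida 1/12; Samir 1/24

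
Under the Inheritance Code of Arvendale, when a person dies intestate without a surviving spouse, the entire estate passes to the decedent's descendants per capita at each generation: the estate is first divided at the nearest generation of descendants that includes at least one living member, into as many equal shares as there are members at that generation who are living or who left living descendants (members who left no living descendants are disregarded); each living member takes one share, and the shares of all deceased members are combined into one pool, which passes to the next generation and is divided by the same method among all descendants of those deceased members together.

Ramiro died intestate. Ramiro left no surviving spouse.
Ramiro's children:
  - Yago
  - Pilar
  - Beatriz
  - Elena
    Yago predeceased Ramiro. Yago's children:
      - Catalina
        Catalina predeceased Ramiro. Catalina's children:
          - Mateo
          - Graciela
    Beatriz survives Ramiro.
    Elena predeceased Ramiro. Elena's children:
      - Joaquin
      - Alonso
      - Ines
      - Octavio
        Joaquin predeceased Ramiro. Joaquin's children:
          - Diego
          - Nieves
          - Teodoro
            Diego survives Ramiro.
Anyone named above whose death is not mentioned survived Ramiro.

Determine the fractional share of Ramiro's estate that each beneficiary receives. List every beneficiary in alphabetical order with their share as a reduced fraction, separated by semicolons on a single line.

There is no surviving spouse, so the entire estate passes to Ramiro's descendants per capita at each generation.
At generation 1 (Yago, Pilar, Beatriz, Elena) there are 4 shares of (1)/4 = 1/4 each.
Living: Pilar and Beatriz — each takes 1/4.
Deceased: Yago and Elena. Their combined 1/2 is pooled and carried to generation 2.
At generation 2 (Catalina, Joaquin, Alonso, Ines, Octavio) there are 5 shares of (1/2)/5 = 1/10 each.
Living: Alonso, Ines, and Octavio — each takes 1/10.
Deceased: Catalina and Joaquin. Their combined 1/5 is pooled and carried to generation 3.
At generation 3 (Mateo, Graciela, Diego, Nieves, Teodoro) there are 5 shares of (1/5)/5 = 1/25 each.
Living: Mateo, Graciela, Diego, Nieves, and Teodoro — each takes 1/25.

Alonso 1/10; Beatriz 1/4; Diego 1/25; Graciela 1/25; Ines 1/10; Mateo 1/25; Nieves 1/25; Octavio 1/10; Pilar 1/4; Teodoro 1/25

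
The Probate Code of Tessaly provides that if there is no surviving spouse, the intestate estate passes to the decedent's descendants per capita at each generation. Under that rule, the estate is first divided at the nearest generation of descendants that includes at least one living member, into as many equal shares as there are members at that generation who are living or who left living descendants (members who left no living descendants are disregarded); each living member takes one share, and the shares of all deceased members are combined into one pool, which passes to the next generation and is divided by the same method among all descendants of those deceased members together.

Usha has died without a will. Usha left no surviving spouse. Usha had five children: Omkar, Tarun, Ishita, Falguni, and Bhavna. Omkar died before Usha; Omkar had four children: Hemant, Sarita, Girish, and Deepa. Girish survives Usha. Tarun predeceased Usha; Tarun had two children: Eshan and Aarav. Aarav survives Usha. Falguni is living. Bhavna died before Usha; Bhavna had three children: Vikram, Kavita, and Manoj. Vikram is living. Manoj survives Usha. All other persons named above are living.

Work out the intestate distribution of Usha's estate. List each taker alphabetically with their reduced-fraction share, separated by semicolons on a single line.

Aarav 1/15; Deepa 1/15; Eshan 1/15; Falguni 1/5; Girish 1/15; Hemant 1/15; Ishita 1/5; Kavita 1/15; Manoj 1/15; Sarita 1/15; Vikram 1/15

There is no surviving spouse, so the entire estate passes to Usha's descendants per capita at each generation.
At generation 1 (Omkar, Tarun, Ishita, Falguni, Bhavna) there are 5 shares of (1)/5 = 1/5 each.
Living: Ishita and Falguni — each takes 1/5.
Deceased: Omkar, Tarun, and Bhavna. Their combined 3/5 is pooled and carried to generation 2.
At generation 2 (Hemant, Sarita, Girish, Deepa, Eshan, Aarav, Vikram, Kavita, Manoj) there are 9 shares of (3/5)/9 = 1/15 each.
Living: Hemant, Sarita, Girish, Deepa, Eshan, Aarav, Vikram, Kavita, and Manoj — each takes 1/15.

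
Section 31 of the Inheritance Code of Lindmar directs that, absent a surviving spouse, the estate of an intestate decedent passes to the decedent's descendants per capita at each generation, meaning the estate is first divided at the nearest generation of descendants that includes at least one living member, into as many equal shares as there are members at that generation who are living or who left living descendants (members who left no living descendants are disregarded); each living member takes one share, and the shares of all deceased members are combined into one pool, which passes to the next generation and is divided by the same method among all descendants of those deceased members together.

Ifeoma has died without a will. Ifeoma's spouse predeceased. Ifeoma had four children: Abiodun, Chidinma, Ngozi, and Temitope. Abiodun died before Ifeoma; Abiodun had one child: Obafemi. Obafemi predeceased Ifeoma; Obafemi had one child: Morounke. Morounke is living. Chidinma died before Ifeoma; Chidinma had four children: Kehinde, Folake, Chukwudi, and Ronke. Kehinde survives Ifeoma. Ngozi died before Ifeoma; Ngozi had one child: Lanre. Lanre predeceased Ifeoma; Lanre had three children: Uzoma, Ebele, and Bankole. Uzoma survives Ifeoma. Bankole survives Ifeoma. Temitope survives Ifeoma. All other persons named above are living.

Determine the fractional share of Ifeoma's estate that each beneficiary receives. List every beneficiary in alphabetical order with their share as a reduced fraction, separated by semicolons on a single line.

There is no surviving spouse, so the entire estate passes to Ifeoma's descendants per capita at each generation.
At generation 1 (Abiodun, Chidinma, Ngozi, Temitope) there are 4 shares of (1)/4 = 1/4 each.
Living: Temitope — each takes 1/4.
Deceased: Abiodun, Chidinma, and Ngozi. Their combined 3/4 is pooled and carried to generation 2.
At generation 2 (Obafemi, Kehinde, Folake, Chukwudi, Ronke, Lanre) there are 6 shares of (3/4)/6 = 1/8 each.
Living: Kehinde, Folake, Chukwudi, and Ronke — each takes 1/8.
Deceased: Obafemi and Lanre. Their combined 1/4 is pooled and carried to generation 3.
At generation 3 (Morounke, Uzoma, Ebele, Bankole) there are 4 shares of (1/4)/4 = 1/16 each.
Living: Morounke, Uzoma, Ebele, and Bankole — each takes 1/16.

Bankole 1/16; Chukwudi 1/8; Ebele 1/16; Folake 1/8; Kehinde 1/8; Morounke 1/16; Ronke 1/8; Temitope 1/4; Uzoma 1/16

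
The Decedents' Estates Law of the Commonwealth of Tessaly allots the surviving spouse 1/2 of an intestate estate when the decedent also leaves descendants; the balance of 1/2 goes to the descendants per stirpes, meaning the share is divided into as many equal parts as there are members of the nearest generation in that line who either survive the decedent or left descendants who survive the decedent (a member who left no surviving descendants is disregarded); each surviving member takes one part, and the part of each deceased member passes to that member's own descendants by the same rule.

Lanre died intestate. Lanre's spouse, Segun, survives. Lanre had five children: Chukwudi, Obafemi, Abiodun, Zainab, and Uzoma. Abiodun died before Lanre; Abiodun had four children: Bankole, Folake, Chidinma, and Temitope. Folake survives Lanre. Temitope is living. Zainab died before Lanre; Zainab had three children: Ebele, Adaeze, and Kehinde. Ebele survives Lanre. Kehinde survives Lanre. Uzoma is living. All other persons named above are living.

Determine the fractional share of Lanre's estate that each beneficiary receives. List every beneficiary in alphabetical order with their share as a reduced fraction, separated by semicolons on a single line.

Segun, as surviving spouse, takes 1/2.
The remaining 1/2 passes to Lanre's descendants per stirpes.
The 1/2 is divided into 5 equal shares of 1/10 among Chukwudi, Obafemi, Abiodun, Zainab, Uzoma.
Chukwudi is living and takes 1/10.
Obafemi is living and takes 1/10.
Abiodun predeceased; the 1/10 allotted to Abiodun's branch passes to Abiodun's issue by representation.
The 1/10 is divided into 4 equal shares of 1/40 among Bankole, Folake, Chidinma, Temitope.
Bankole is living and takes 1/40.
Folake is living and takes 1/40.
Chidinma is living and takes 1/40.
Temitope is living and takes 1/40.
Zainab predeceased; the 1/10 allotted to Zainab's branch passes to Zainab's issue by representation.
The 1/10 is divided into 3 equal shares of 1/30 among Ebele, Adaeze, Kehinde.
Ebele is living and takes 1/30.
Adaeze is living and takes 1/30.
Kehinde is living and takes 1/30.
Uzoma is living and takes 1/10.

Adaeze 1/30; Bankole 1/40; Chidinma 1/40; Chukwudi 1/10; Ebele 1/30; Folake 1/40; Kehinde 1/30; Obafemi 1/10; Segun 1/2; Temitope 1/40; Uzoma 1/10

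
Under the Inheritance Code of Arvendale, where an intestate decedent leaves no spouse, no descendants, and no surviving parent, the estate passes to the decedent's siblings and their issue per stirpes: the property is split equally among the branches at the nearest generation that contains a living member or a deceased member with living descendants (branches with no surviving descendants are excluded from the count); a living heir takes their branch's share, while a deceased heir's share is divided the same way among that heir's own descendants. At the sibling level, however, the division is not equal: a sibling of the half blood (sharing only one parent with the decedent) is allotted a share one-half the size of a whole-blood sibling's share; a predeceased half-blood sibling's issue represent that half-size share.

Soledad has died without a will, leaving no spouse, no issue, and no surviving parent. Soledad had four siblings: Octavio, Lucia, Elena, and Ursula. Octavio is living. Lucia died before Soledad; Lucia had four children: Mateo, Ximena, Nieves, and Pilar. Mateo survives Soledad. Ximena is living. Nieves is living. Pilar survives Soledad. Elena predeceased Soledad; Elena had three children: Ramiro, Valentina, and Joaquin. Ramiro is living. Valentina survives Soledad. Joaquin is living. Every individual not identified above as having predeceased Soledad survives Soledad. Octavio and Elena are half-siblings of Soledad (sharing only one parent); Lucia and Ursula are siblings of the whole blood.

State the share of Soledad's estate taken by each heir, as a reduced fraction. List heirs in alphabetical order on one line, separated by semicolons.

No spouse, descendants, or parent survives, so the estate passes to Soledad's siblings per stirpes.
Half-blood siblings count for one-half the weight of whole-blood siblings at the initial division.
Dividing 1 in proportion to weights (total weight 3): Octavio (weight 1/2) → 1/6; Lucia (weight 1) → 1/3; Elena (weight 1/2) → 1/6; Ursula (weight 1) → 1/3.
Octavio is living and takes 1/6.
Lucia predeceased; the 1/3 allotted to Lucia's branch passes to Lucia's issue by representation.
The 1/3 is divided into 4 equal shares of 1/12 among Mateo, Ximena, Nieves, Pilar.
Mateo is living and takes 1/12.
Ximena is living and takes 1/12.
Nieves is living and takes 1/12.
Pilar is living and takes 1/12.
Elena predeceased; the 1/6 allotted to Elena's branch passes to Elena's issue by representation.
The 1/6 is divided into 3 equal shares of 1/18 among Ramiro, Valentina, Joaquin.
Ramiro is living and takes 1/18.
Valentina is living and takes 1/18.
Joaquin is living and takes 1/18.
Ursula is living and takes 1/3.

Joaquin 1/18; Mateo 1/12; Nieves 1/12; Octavio 1/6; Pilar 1/12; Ramiro 1/18; Ursula 1/3; Valentina 1/18; Ximena 1/12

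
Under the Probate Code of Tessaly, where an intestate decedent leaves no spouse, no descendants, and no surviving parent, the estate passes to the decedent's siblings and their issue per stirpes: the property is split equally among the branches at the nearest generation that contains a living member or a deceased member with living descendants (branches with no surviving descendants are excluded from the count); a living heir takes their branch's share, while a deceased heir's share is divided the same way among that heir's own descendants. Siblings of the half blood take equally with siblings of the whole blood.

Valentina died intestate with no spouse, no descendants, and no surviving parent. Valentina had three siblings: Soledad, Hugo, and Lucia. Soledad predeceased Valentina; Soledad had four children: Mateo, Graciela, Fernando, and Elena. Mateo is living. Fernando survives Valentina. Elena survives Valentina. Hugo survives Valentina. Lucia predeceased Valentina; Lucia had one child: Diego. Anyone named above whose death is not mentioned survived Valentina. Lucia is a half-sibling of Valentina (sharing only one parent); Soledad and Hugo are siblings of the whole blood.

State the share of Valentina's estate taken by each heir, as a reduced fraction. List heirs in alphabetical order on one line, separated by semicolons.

Diego 1/3; Elena 1/12; Fernando 1/12; Graciela 1/12; Hugo 1/3; Mateo 1/12

No spouse, descendants, or parent survives, so the estate passes to Valentina's siblings per stirpes.
Half-blood and whole-blood siblings take equally under the stated rule.
The estate is divided into 3 equal shares of 1/3 among Soledad, Hugo, Lucia.
Soledad predeceased; the 1/3 allotted to Soledad's branch passes to Soledad's issue by representation.
The 1/3 is divided into 4 equal shares of 1/12 among Mateo, Graciela, Fernando, Elena.
Mateo is living and takes 1/12.
Graciela is living and takes 1/12.
Fernando is living and takes 1/12.
Elena is living and takes 1/12.
Hugo is living and takes 1/3.
Lucia predeceased; the 1/3 allotted to Lucia's branch passes to Lucia's issue by representation.
Diego is the sole taker at this level and receives the full 1/3.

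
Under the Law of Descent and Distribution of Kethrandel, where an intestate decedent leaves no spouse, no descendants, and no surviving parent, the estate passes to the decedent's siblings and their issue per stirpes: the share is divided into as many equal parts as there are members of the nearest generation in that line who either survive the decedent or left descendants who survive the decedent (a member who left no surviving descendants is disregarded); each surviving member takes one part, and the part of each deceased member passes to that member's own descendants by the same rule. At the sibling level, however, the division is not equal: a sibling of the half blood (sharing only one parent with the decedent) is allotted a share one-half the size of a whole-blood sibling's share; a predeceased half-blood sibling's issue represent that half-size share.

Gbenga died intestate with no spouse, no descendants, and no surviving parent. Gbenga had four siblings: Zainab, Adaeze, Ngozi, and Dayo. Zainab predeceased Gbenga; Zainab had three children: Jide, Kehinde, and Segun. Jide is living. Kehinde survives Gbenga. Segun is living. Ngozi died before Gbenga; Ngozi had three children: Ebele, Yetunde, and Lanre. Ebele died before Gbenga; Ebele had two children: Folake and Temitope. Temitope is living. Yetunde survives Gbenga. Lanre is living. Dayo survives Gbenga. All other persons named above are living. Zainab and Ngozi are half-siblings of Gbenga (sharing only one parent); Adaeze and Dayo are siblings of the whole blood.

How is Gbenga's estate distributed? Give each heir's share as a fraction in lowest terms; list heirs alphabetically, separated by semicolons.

No spouse, descendants, or parent survives, so the estate passes to Gbenga's siblings per stirpes.
Half-blood siblings count for one-half the weight of whole-blood siblings at the initial division.
Dividing 1 in proportion to weights (total weight 3): Zainab (weight 1/2) → 1/6; Adaeze (weight 1) → 1/3; Ngozi (weight 1/2) → 1/6; Dayo (weight 1) → 1/3.
Zainab predeceased; the 1/6 allotted to Zainab's branch passes to Zainab's issue by representation.
The 1/6 is divided into 3 equal shares of 1/18 among Jide, Kehinde, Segun.
Jide is living and takes 1/18.
Kehinde is living and takes 1/18.
Segun is living and takes 1/18.
Adaeze is living and takes 1/3.
Ngozi predeceased; the 1/6 allotted to Ngozi's branch passes to Ngozi's issue by representation.
The 1/6 is divided into 3 equal shares of 1/18 among Ebele, Yetunde, Lanre.
Ebele predeceased; the 1/18 allotted to Ebele's branch passes to Ebele's issue by representation.
The 1/18 is divided into 2 equal shares of 1/36 among Folake, Temitope.
Folake is living and takes 1/36.
Temitope is living and takes 1/36.
Yetunde is living and takes 1/18.
Lanre is living and takes 1/18.
Dayo is living and takes 1/3.

Adaeze 1/3; Dayo 1/3; Folake 1/36; Jide 1/18; Kehinde 1/18; Lanre 1/18; Segun 1/18; Temitope 1/36; Yetunde 1/18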